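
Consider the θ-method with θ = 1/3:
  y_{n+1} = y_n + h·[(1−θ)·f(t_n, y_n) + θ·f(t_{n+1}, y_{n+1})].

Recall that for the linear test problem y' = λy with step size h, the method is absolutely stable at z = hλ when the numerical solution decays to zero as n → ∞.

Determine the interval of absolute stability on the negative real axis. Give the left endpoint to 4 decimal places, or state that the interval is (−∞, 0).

z∈(-6.0000,0).

On y'=λy, z=hλ:
  y_{n+1} = y_n + z·[2/3·y_n + 1/3·y_{n+1}] ⇒ (1 − 1/3z)y_{n+1} = (1 + 2/3z)y_n
  ⇒ R(z) = (1 + 2/3z)/(1 − 1/3z).

Find x<0 with |R(x)|<1.
x=-0.46: |R|=0.6012
R=−1: 1+2/3x = −1+1/3x ⇒ -1/3x=2 ⇒ x=2/(-1/3)=-6.0000
Confirm numerically:
  x=-3.994: |R|=0.71318 <1
  x=-3.581: |R|=0.63243 <1
  x=-2.724: |R|=0.42767 <1
  x=-6.556: |R|=1.05818 >1
  x=-6.169: |R|=1.01843 >1
Stable set (-6.0000, 0).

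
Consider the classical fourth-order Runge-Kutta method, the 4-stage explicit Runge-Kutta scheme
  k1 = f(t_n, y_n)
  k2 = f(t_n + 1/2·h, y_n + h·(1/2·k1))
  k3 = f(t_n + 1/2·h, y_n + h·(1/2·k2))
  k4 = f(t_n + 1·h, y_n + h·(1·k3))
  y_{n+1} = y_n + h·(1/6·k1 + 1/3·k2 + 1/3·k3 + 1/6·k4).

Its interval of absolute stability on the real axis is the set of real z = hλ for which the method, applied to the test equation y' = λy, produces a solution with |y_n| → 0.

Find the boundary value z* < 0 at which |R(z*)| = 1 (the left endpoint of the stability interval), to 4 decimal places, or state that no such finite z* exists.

Set f=λy, z=hλ:
  order 4, 4-stage ⇒ R(z)=1+z+z^2/2+z^3/6+z^4/24
  (e.g. R(-1.58)=0.27048, |R|=0.27048)

Find x<0 with |R(x)|<1.
x=-1.58: |R|=0.2705
|R(-2.08)|=0.3633 |R(-0.96)|=0.3887 |R(-0.58)|=0.5604
Bisect:
  x_lo=-3.1010 |R|=1.5901  x_hi=-0.2635 |R|=0.7684
  mid=-1.68223 |R|=0.27298 →hi
  mid=-2.39161 |R|=0.55154 →hi
  mid=-2.74630 |R|=0.94279 →hi
  mid=-2.92365 |R|=1.22943 →lo
  mid=-2.83497 |R|=1.07752 →lo
  mid=-2.79064 |R|=1.00809 →lo
  mid=-2.76847 |R|=0.97493 →hi
  mid=-2.77955 |R|=0.99138 →hi
  mid=-2.78510 |R|=0.99970 →hi
  ...
  [-2.78544,-2.78527] ⇒ x*=-2.7853
Stable set (-2.7853, 0).

left endpoint -2.7853.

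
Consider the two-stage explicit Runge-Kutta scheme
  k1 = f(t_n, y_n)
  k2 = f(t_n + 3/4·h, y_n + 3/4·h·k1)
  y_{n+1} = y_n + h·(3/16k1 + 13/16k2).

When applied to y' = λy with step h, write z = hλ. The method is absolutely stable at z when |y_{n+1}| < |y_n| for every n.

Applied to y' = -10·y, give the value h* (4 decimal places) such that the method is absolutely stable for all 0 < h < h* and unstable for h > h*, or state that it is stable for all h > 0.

On y'=λy, z=hλ:
  k1=λy_n ⇒ h·k1=z·y_n;  k2=λ(1+3/4z)y_n ⇒ h·k2=z(1+3/4z)y_n
  y_{n+1}/y_n = 1 + 3/16z + 13/16z(1+3/4z) = 1 + z + 39/64z²
  R(z) = 1 + z + 39/64z².

Solve |R(x)|<1 on ℝ⁻.
x=-0.72: |R|=0.5959
R=1: x+39/64x²=0 ⇒ x=−64/39=-1.6410; min R=1−1/(4·39/64)=0.5897>−1
Confirm numerically:
  x=-1.504: |R|=0.87442 <1
  x=-0.809: |R|=0.58982 <1
  x=-0.798: |R|=0.59005 <1
  x=-2.222: |R|=1.78666 >1
  x=-1.923: |R|=1.33043 >1
Stable set (-1.6410, 0).

(-1.6410,0); λ=-10 ⇒ h* = (64/39)/10 = 0.1641.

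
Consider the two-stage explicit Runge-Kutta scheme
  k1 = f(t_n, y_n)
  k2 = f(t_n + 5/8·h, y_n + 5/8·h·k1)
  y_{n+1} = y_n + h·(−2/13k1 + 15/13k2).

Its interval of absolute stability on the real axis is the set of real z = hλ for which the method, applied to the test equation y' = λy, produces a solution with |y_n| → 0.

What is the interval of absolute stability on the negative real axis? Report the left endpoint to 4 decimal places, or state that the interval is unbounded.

(-1.3867, 0).

Set f=λy, z=hλ:
  k1=λy_n ⇒ h·k1=z·y_n;  k2=λ(1+5/8z)y_n ⇒ h·k2=z(1+5/8z)y_n
  y_{n+1}/y_n = 1 − 2/13z + 15/13z(1+5/8z) = 1 + z + 75/104z²
  ⇒ R(z) = 1 + z + 75/104z².

Find x<0 with |R(x)|<1.
x=-1.77: |R|=1.4893
R=1: x+75/104x²=0 ⇒ x=−104/75=-1.3867; min R=1−1/(4·75/104)=0.6533>−1
Confirm numerically:
  x=-1.290: |R|=0.91007 <1
  x=-1.002: |R|=0.72204 <1
  x=-0.999: |R|=0.72071 <1
  x=-0.852: |R|=0.67149 <1
  x=-1.543: |R|=1.17396 >1
  x=-1.515: |R|=1.14021 >1
Stable set (-1.3867, 0).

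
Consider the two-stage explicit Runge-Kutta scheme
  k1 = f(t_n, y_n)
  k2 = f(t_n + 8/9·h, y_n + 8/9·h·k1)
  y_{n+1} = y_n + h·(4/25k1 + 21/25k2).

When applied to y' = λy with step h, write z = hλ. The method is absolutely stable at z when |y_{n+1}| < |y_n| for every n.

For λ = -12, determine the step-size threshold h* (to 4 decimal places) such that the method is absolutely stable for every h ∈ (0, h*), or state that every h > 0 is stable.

(-1.3393,0); λ=-12 ⇒ h* = (75/56)/12 = 0.1116.

On y'=λy, z=hλ:
  k1=λy_n ⇒ h·k1=z·y_n;  k2=λ(1+8/9z)y_n ⇒ h·k2=z(1+8/9z)y_n
  y_{n+1}/y_n = 1 + 4/25z + 21/25z(1+8/9z) = 1 + z + 56/75z²
  R(z) = 1 + z + 56/75z².

Solve |R(x)|<1 on ℝ⁻.
x=-1.66: |R|=1.3975
R=1: x+56/75x²=0 ⇒ x=−75/56=-1.3393; min R=1−1/(4·56/75)=0.6652>−1
Confirm numerically:
  x=-1.242: |R|=0.90978 <1
  x=-1.052: |R|=0.77434 <1
  x=-0.563: |R|=0.67367 <1
  x=-1.515: |R|=1.19877 >1
  x=-1.467: |R|=1.13989 >1
  x=-1.428: |R|=1.09459 >1
Interval (-1.3393, 0).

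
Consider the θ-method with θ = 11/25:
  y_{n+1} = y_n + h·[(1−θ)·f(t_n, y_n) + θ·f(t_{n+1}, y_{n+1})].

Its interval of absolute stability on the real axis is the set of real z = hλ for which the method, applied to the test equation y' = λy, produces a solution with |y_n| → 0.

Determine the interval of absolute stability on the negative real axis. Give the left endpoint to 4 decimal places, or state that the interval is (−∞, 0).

Test eqn y'=λy, z=hλ:
  y_{n+1} = y_n + z·[14/25·y_n + 11/25·y_{n+1}] ⇒ (1 − 11/25z)y_{n+1} = (1 + 14/25z)y_n
  so R(z) = (1 + 14/25z)/(1 − 11/25z).

Find x<0 with |R(x)|<1.
x=-0.99: |R|=0.3104
R=−1: 1+14/25x = −1+11/25x ⇒ -3/25x=2 ⇒ x=2/(-3/25)=-16.6667
Confirm numerically:
  x=-11.632: |R|=0.90125 <1
  x=-10.205: |R|=0.85877 <1
  x=-9.779: |R|=0.84413 <1
  x=-8.845: |R|=0.80813 <1
  x=-16.829: |R|=1.00232 >1
  x=-16.809: |R|=1.00203 >1
  x=-16.769: |R|=1.00147 >1
Interval (-16.6667, 0).

z∈(-16.6667,0).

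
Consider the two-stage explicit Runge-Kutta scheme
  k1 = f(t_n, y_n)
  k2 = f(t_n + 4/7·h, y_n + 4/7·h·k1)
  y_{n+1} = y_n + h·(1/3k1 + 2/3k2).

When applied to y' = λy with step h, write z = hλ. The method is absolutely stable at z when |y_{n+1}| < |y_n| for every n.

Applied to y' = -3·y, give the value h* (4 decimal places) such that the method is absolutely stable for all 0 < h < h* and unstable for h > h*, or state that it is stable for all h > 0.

With y'=λy (z=hλ):
  k1=λy_n ⇒ h·k1=z·y_n;  k2=λ(1+4/7z)y_n ⇒ h·k2=z(1+4/7z)y_n
  y_{n+1}/y_n = 1 + 1/3z + 2/3z(1+4/7z) = 1 + z + 8/21z²
  so R(z) = 1 + z + 8/21z².

Need |R(x)|<1, x<0.
x=-1.21: |R|=0.3478
R=1: x+8/21x²=0 ⇒ x=−21/8=-2.6250; min R=1−1/(4·8/21)=0.3438>−1
Confirm numerically:
  x=-1.943: |R|=0.49519 <1
  x=-1.708: |R|=0.40334 <1
  x=-1.166: |R|=0.35193 <1
  x=-3.163: |R|=1.64826 >1
  x=-3.106: |R|=1.56914 >1
  x=-3.097: |R|=1.55687 >1
Interval (-2.6250, 0).

(-2.6250,0); λ=-3 ⇒ h* = (21/8)/3 = 0.8750.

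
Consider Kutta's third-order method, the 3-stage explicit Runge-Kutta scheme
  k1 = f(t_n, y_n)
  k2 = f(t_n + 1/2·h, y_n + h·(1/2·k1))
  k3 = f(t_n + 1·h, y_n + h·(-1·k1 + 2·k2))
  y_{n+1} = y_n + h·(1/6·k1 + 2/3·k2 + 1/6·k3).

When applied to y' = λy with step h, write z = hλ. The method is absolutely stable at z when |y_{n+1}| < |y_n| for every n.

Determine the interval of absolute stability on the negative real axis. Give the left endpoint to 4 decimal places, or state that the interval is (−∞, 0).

z∈(-2.5127,0).

With y'=λy (z=hλ):
  order 3, 3-stage ⇒ R(z)=1+z+z^2/2+z^3/6
  (e.g. R(-1.38)=0.13419, |R|=0.13419)

Solve |R(x)|<1 on ℝ⁻.
x=-1.38: |R|=0.1342
|R(-1.3)|=0.1788 |R(-0.74)|=0.4663 |R(-0.71)|=0.4824
Bisect:
  x_lo=-3.1806 |R|=2.4850  x_hi=-0.1980 |R|=0.8203
  mid=-1.68929 |R|=0.06589 →hi
  mid=-2.43492 |R|=0.87654 →hi
  mid=-2.80774 |R|=1.55512 →lo
  mid=-2.62133 |R|=1.18766 →lo
  mid=-2.52812 |R|=1.02547 →lo
  mid=-2.48152 |R|=0.94940 →hi
  mid=-2.50482 |R|=0.98702 →hi
  ...
  [-2.51283,-2.51265] ⇒ x*=-2.5127
Interval (-2.5127, 0).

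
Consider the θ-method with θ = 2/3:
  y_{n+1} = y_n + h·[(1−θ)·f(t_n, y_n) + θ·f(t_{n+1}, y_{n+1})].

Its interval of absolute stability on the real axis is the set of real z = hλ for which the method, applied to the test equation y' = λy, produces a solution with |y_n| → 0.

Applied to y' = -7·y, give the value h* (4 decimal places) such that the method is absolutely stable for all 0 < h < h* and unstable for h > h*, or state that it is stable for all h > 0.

unbounded; (−∞, 0). Any h>0 works for λ=-7.

Test eqn y'=λy, z=hλ:
  y_{n+1} = y_n + z·[1/3·y_n + 2/3·y_{n+1}] ⇒ (1 − 2/3z)y_{n+1} = (1 + 1/3z)y_n
  so R(z) = (1 + 1/3z)/(1 − 2/3z).

Find x<0 with |R(x)|<1.
x=-1.39: |R|=0.2785
x=-2: |R|=0.1429
x=-10: |R|=0.3043
x=-100: |R|=0.4778
θ=2/3≥1/2 ⇒ |1+1/3x|<|1−2/3x| ∀x<0 ⇒ interval (−∞,0).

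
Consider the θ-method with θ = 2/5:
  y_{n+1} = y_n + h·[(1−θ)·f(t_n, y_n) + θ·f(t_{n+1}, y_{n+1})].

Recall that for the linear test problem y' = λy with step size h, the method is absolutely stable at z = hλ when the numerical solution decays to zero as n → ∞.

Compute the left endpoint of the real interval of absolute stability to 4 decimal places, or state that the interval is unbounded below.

On y'=λy, z=hλ:
  y_{n+1} = y_n + z·[3/5·y_n + 2/5·y_{n+1}] ⇒ (1 − 2/5z)y_{n+1} = (1 + 3/5z)y_n
  Hence R(z) = (1 + 3/5z)/(1 − 2/5z).

Need |R(x)|<1, x<0.
x=-1.42: |R|=0.0944
R=−1: 1+3/5x = −1+2/5x ⇒ -1/5x=2 ⇒ x=2/(-1/5)=-10.0000
Confirm numerically:
  x=-8.600: |R|=0.93694 <1
  x=-8.293: |R|=0.92092 <1
  x=-6.592: |R|=0.81258 <1
  x=-10.448: |R|=1.01730 >1
  x=-10.363: |R|=1.01411 >1
  x=-10.341: |R|=1.01328 >1
Interval (-10.0000, 0).

z* = -10.0000.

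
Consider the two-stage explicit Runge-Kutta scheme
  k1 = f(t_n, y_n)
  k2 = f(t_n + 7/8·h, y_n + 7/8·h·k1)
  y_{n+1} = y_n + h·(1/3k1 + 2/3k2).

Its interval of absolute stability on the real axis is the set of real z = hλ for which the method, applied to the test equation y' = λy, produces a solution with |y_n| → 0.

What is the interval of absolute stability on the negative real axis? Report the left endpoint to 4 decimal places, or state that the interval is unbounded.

On y'=λy, z=hλ:
  k1=λy_n ⇒ h·k1=z·y_n;  k2=λ(1+7/8z)y_n ⇒ h·k2=z(1+7/8z)y_n
  y_{n+1}/y_n = 1 + 1/3z + 2/3z(1+7/8z) = 1 + z + 7/12z²
  so R(z) = 1 + z + 7/12z².

Solve |R(x)|<1 on ℝ⁻.
x=-0.49: |R|=0.6501
R=1: x+7/12x²=0 ⇒ x=−12/7=-1.7143; min R=1−1/(4·7/12)=0.5714>−1
Confirm numerically:
  x=-1.583: |R|=0.87877 <1
  x=-1.174: |R|=0.62999 <1
  x=-1.039: |R|=0.59072 <1
  x=-0.898: |R|=0.57240 <1
  x=-2.269: |R|=1.73421 >1
  x=-2.039: |R|=1.38622 >1
Interval (-1.7143, 0).

z∈(-1.7143,0).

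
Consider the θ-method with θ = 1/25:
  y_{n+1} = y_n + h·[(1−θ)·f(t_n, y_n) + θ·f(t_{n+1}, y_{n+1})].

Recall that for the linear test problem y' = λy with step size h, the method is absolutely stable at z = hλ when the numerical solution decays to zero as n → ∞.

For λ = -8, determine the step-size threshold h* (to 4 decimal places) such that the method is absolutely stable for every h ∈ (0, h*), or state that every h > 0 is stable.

(-2.1739,0); λ=-8 ⇒ h* = (50/23)/8 = 0.2717.

With y'=λy (z=hλ):
  y_{n+1} = y_n + z·[24/25·y_n + 1/25·y_{n+1}] ⇒ (1 − 1/25z)y_{n+1} = (1 + 24/25z)y_n
  ⇒ R(z) = (1 + 24/25z)/(1 − 1/25z).

Need |R(x)|<1, x<0.
x=-1.74: |R|=0.6268
R=−1: 1+24/25x = −1+1/25x ⇒ -23/25x=2 ⇒ x=2/(-23/25)=-2.1739
Confirm numerically:
  x=-2.060: |R|=0.90318 <1
  x=-1.812: |R|=0.68954 <1
  x=-1.766: |R|=0.64948 <1
  x=-1.561: |R|=0.46926 <1
  x=-2.302: |R|=1.10790 >1
  x=-2.263: |R|=1.07516 >1
So |R|<1 on (-2.1739, 0).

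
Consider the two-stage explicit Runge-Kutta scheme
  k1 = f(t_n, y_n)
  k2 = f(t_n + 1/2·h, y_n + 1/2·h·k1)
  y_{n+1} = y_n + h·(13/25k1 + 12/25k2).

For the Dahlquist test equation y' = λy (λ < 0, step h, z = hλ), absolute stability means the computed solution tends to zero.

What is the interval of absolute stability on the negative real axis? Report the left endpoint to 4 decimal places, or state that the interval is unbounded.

z∈(-4.1667,0).

On y'=λy, z=hλ:
  k1=λy_n ⇒ h·k1=z·y_n;  k2=λ(1+1/2z)y_n ⇒ h·k2=z(1+1/2z)y_n
  y_{n+1}/y_n = 1 + 13/25z + 12/25z(1+1/2z) = 1 + z + 6/25z²
  so R(z) = 1 + z + 6/25z².

Need |R(x)|<1, x<0.
x=-1.4: |R|=0.0704
R=1: x+6/25x²=0 ⇒ x=−25/6=-4.1667; min R=1−1/(4·6/25)=-0.0417>−1
Confirm numerically:
  x=-3.856: |R|=0.71250 <1
  x=-3.203: |R|=0.25921 <1
  x=-2.310: |R|=0.02934 <1
  x=-1.955: |R|=0.03771 <1
  x=-4.607: |R|=1.48687 >1
  x=-4.567: |R|=1.43880 >1
  x=-4.468: |R|=1.32313 >1
So |R|<1 on (-4.1667, 0).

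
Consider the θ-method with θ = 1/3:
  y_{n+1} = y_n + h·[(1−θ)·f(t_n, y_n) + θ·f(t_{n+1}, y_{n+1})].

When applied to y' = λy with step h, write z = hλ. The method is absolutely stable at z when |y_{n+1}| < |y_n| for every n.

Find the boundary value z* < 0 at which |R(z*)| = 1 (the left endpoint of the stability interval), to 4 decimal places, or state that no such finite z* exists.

Set f=λy, z=hλ:
  y_{n+1} = y_n + z·[2/3·y_n + 1/3·y_{n+1}] ⇒ (1 − 1/3z)y_{n+1} = (1 + 2/3z)y_n
  ⇒ R(z) = (1 + 2/3z)/(1 − 1/3z).

Need |R(x)|<1, x<0.
x=-1.19: |R|=0.1480
R=−1: 1+2/3x = −1+1/3x ⇒ -1/3x=2 ⇒ x=2/(-1/3)=-6.0000
Confirm numerically:
  x=-5.746: |R|=0.97096 <1
  x=-5.680: |R|=0.96313 <1
  x=-3.192: |R|=0.54651 <1
  x=-2.757: |R|=0.43669 <1
  x=-6.482: |R|=1.05083 >1
  x=-6.204: |R|=1.02216 >1
  x=-6.076: |R|=1.00837 >1
Stable set (-6.0000, 0).

z* = -6.0000.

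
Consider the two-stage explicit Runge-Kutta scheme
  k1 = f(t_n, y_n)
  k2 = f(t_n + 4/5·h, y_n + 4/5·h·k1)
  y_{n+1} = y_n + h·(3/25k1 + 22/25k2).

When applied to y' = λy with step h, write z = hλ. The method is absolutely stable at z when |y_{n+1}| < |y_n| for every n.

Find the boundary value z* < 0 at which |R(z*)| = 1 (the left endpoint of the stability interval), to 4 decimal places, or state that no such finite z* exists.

On y'=λy, z=hλ:
  k1=λy_n ⇒ h·k1=z·y_n;  k2=λ(1+4/5z)y_n ⇒ h·k2=z(1+4/5z)y_n
  y_{n+1}/y_n = 1 + 3/25z + 22/25z(1+4/5z) = 1 + z + 88/125z²
  so R(z) = 1 + z + 88/125z².

Boundary: |R(x)|=1, x<0.
x=-1.47: |R|=1.0513
R=1: x+88/125x²=0 ⇒ x=−125/88=-1.4205; min R=1−1/(4·88/125)=0.6449>−1
Confirm numerically:
  x=-1.201: |R|=0.81445 <1
  x=-1.169: |R|=0.79306 <1
  x=-1.079: |R|=0.74063 <1
  x=-0.824: |R|=0.65400 <1
  x=-1.648: |R|=1.26400 >1
  x=-1.458: |R|=1.03854 >1
So |R|<1 on (-1.4205, 0).

left endpoint -1.4205.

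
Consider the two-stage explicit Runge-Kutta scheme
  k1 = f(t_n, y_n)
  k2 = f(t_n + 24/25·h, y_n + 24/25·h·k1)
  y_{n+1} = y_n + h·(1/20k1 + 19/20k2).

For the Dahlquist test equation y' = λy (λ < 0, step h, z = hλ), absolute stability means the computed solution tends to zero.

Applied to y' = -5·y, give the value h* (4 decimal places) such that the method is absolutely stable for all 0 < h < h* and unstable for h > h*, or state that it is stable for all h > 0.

On y'=λy, z=hλ:
  k1=λy_n ⇒ h·k1=z·y_n;  k2=λ(1+24/25z)y_n ⇒ h·k2=z(1+24/25z)y_n
  y_{n+1}/y_n = 1 + 1/20z + 19/20z(1+24/25z) = 1 + z + 114/125z²
  R(z) = 1 + z + 114/125z².

Boundary: |R(x)|=1, x<0.
x=-1.47: |R|=1.5007
R=1: x+114/125x²=0 ⇒ x=−125/114=-1.0965; min R=1−1/(4·114/125)=0.7259>−1
Confirm numerically:
  x=-0.979: |R|=0.89510 <1
  x=-0.670: |R|=0.73940 <1
  x=-0.646: |R|=0.73459 <1
  x=-0.585: |R|=0.72711 <1
  x=-1.590: |R|=1.71563 >1
  x=-1.465: |R|=1.49236 >1
Interval (-1.0965, 0).

(-1.0965,0); λ=-5 ⇒ h* = (125/114)/5 = 0.2193.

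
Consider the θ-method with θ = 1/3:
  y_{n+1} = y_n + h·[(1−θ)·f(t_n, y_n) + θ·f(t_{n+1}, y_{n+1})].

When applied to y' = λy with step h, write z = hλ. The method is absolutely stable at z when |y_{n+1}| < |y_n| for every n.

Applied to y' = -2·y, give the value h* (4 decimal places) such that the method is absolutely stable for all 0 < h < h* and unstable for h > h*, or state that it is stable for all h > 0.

On y'=λy, z=hλ:
  y_{n+1} = y_n + z·[2/3·y_n + 1/3·y_{n+1}] ⇒ (1 − 1/3z)y_{n+1} = (1 + 2/3z)y_n
  ⇒ R(z) = (1 + 2/3z)/(1 − 1/3z).

Need |R(x)|<1, x<0.
x=-0.88: |R|=0.3196
R=−1: 1+2/3x = −1+1/3x ⇒ -1/3x=2 ⇒ x=2/(-1/3)=-6.0000
Confirm numerically:
  x=-5.489: |R|=0.93980 <1
  x=-4.861: |R|=0.85511 <1
  x=-3.049: |R|=0.51215 <1
  x=-2.726: |R|=0.42822 <1
  x=-6.583: |R|=1.06084 >1
  x=-6.580: |R|=1.06054 >1
So |R|<1 on (-6.0000, 0).

(-6.0000,0); λ=-2 ⇒ h* = (6)/2 = 3.0000.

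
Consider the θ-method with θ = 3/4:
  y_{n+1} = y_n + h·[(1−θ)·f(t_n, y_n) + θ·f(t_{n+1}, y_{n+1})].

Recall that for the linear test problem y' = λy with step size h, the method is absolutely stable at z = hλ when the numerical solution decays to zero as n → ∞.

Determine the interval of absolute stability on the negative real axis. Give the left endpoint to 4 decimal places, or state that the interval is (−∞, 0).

unbounded; (−∞, 0).

On y'=λy, z=hλ:
  y_{n+1} = y_n + z·[1/4·y_n + 3/4·y_{n+1}] ⇒ (1 − 3/4z)y_{n+1} = (1 + 1/4z)y_n
  R(z) = (1 + 1/4z)/(1 − 3/4z).

Solve |R(x)|<1 on ℝ⁻.
x=-1.3: |R|=0.3418
x=-2: |R|=0.2000
x=-10: |R|=0.1765
x=-100: |R|=0.3158
θ=3/4≥1/2 ⇒ |1+1/4x|<|1−3/4x| ∀x<0 ⇒ interval (−∞,0).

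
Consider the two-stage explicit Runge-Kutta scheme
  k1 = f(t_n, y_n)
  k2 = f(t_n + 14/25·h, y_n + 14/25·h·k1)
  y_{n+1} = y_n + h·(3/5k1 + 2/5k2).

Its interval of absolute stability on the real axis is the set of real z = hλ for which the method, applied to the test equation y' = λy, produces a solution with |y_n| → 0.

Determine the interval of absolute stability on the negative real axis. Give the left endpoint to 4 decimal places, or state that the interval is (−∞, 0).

Test eqn y'=λy, z=hλ:
  k1=λy_n ⇒ h·k1=z·y_n;  k2=λ(1+14/25z)y_n ⇒ h·k2=z(1+14/25z)y_n
  y_{n+1}/y_n = 1 + 3/5z + 2/5z(1+14/25z) = 1 + z + 28/125z²
  Hence R(z) = 1 + z + 28/125z².

Boundary: |R(x)|=1, x<0.
x=-1.03: |R|=0.2076
R=1: x+28/125x²=0 ⇒ x=−125/28=-4.4643; min R=1−1/(4·28/125)=-0.1161>−1
Confirm numerically:
  x=-3.957: |R|=0.55036 <1
  x=-3.615: |R|=0.31228 <1
  x=-2.147: |R|=0.11445 <1
  x=-4.922: |R|=1.50464 >1
  x=-4.803: |R|=1.36441 >1
Stable set (-4.4643, 0).

z∈(-4.4643,0).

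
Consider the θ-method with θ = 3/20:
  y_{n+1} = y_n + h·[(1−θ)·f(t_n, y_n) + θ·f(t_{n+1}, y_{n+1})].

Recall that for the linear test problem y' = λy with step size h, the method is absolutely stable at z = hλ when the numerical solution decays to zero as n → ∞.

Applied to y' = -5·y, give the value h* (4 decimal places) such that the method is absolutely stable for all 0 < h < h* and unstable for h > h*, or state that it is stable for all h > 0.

Test eqn y'=λy, z=hλ:
  y_{n+1} = y_n + z·[17/20·y_n + 3/20·y_{n+1}] ⇒ (1 − 3/20z)y_{n+1} = (1 + 17/20z)y_n
  R(z) = (1 + 17/20z)/(1 − 3/20z).

Boundary: |R(x)|=1, x<0.
x=-1.75: |R|=0.3861
R=−1: 1+17/20x = −1+3/20x ⇒ -7/10x=2 ⇒ x=2/(-7/10)=-2.8571
Confirm numerically:
  x=-2.643: |R|=0.89266 <1
  x=-1.805: |R|=0.42042 <1
  x=-1.266: |R|=0.06395 <1
  x=-1.148: |R|=0.02064 <1
  x=-3.138: |R|=1.13368 >1
  x=-3.109: |R|=1.12023 >1
  x=-2.993: |R|=1.06563 >1
Stable set (-2.8571, 0).

(-2.8571,0); λ=-5 ⇒ h* = (20/7)/5 = 0.5714.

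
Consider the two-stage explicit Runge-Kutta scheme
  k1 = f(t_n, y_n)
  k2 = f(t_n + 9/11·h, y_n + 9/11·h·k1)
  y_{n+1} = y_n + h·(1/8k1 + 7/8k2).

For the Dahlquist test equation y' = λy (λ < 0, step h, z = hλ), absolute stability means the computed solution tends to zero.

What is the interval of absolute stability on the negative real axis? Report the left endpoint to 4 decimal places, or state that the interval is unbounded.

On y'=λy, z=hλ:
  k1=λy_n ⇒ h·k1=z·y_n;  k2=λ(1+9/11z)y_n ⇒ h·k2=z(1+9/11z)y_n
  y_{n+1}/y_n = 1 + 1/8z + 7/8z(1+9/11z) = 1 + z + 63/88z²
  Hence R(z) = 1 + z + 63/88z².

Boundary: |R(x)|=1, x<0.
x=-1.44: |R|=1.0445
R=1: x+63/88x²=0 ⇒ x=−88/63=-1.3968; min R=1−1/(4·63/88)=0.6508>−1
Confirm numerically:
  x=-1.123: |R|=0.77985 <1
  x=-1.091: |R|=0.76113 <1
  x=-0.882: |R|=0.67492 <1
  x=-0.735: |R|=0.65175 <1
  x=-1.865: |R|=1.62509 >1
  x=-1.598: |R|=1.23015 >1
Interval (-1.3968, 0).

(-1.3968, 0).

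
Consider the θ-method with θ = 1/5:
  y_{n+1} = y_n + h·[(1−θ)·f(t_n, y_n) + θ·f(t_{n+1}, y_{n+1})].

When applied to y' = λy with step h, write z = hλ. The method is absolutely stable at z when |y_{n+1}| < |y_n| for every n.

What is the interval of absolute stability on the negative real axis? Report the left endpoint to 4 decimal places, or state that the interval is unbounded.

(-3.3333, 0).

On y'=λy, z=hλ:
  y_{n+1} = y_n + z·[4/5·y_n + 1/5·y_{n+1}] ⇒ (1 − 1/5z)y_{n+1} = (1 + 4/5z)y_n
  Hence R(z) = (1 + 4/5z)/(1 − 1/5z).

Solve |R(x)|<1 on ℝ⁻.
x=-0.51: |R|=0.5372
R=−1: 1+4/5x = −1+1/5x ⇒ -3/5x=2 ⇒ x=2/(-3/5)=-3.3333
Confirm numerically:
  x=-3.277: |R|=0.97958 <1
  x=-2.155: |R|=0.50594 <1
  x=-1.719: |R|=0.27921 <1
  x=-3.925: |R|=1.19888 >1
  x=-3.722: |R|=1.13368 >1
  x=-3.631: |R|=1.10346 >1
Interval (-3.3333, 0).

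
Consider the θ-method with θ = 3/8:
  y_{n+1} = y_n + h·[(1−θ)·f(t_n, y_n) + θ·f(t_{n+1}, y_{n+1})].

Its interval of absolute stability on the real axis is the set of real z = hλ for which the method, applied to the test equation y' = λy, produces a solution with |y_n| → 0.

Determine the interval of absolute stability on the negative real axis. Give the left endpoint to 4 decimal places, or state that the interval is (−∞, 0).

(-8.0000, 0).

Test eqn y'=λy, z=hλ:
  y_{n+1} = y_n + z·[5/8·y_n + 3/8·y_{n+1}] ⇒ (1 − 3/8z)y_{n+1} = (1 + 5/8z)y_n
  ⇒ R(z) = (1 + 5/8z)/(1 − 3/8z).

Need |R(x)|<1, x<0.
x=-1.36: |R|=0.0993
R=−1: 1+5/8x = −1+3/8x ⇒ -1/4x=2 ⇒ x=2/(-1/4)=-8.0000
Confirm numerically:
  x=-6.669: |R|=0.90495 <1
  x=-5.647: |R|=0.81131 <1
  x=-3.269: |R|=0.46864 <1
  x=-8.259: |R|=1.01580 >1
  x=-8.187: |R|=1.01149 >1
Stable set (-8.0000, 0).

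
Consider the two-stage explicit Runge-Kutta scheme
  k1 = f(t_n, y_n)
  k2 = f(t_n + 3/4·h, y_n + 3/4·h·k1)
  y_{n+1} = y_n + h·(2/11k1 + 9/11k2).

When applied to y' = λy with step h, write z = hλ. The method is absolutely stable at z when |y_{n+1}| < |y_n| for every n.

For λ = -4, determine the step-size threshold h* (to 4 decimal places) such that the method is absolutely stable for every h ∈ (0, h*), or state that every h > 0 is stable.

(-1.6296,0); λ=-4 ⇒ h* = (44/27)/4 = 0.4074.

Test eqn y'=λy, z=hλ:
  k1=λy_n ⇒ h·k1=z·y_n;  k2=λ(1+3/4z)y_n ⇒ h·k2=z(1+3/4z)y_n
  y_{n+1}/y_n = 1 + 2/11z + 9/11z(1+3/4z) = 1 + z + 27/44z²
  so R(z) = 1 + z + 27/44z².

Boundary: |R(x)|=1, x<0.
x=-1.53: |R|=0.9065
R=1: x+27/44x²=0 ⇒ x=−44/27=-1.6296; min R=1−1/(4·27/44)=0.5926>−1
Confirm numerically:
  x=-1.408: |R|=0.80851 <1
  x=-1.169: |R|=0.66957 <1
  x=-0.850: |R|=0.59335 <1
  x=-0.808: |R|=0.59262 <1
  x=-2.225: |R|=1.81288 >1
  x=-2.105: |R|=1.61404 >1
  x=-1.965: |R|=1.40439 >1
Stable set (-1.6296, 0).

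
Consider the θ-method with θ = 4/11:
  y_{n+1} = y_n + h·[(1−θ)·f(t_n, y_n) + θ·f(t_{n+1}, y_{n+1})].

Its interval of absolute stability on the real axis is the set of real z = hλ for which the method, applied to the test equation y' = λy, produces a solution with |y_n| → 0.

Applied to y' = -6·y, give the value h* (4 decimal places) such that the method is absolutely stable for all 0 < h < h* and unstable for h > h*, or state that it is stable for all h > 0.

On y'=λy, z=hλ:
  y_{n+1} = y_n + z·[7/11·y_n + 4/11·y_{n+1}] ⇒ (1 − 4/11z)y_{n+1} = (1 + 7/11z)y_n
  R(z) = (1 + 7/11z)/(1 − 4/11z).

Boundary: |R(x)|=1, x<0.
x=-0.97: |R|=0.2829
R=−1: 1+7/11x = −1+4/11x ⇒ -3/11x=2 ⇒ x=2/(-3/11)=-7.3333
Confirm numerically:
  x=-7.149: |R|=0.98603 <1
  x=-6.421: |R|=0.92539 <1
  x=-4.301: |R|=0.67746 <1
  x=-3.860: |R|=0.60590 <1
  x=-7.832: |R|=1.03534 >1
  x=-7.675: |R|=1.02458 >1
  x=-7.437: |R|=1.00763 >1
Interval (-7.3333, 0).

(-7.3333,0); λ=-6 ⇒ h* = (22/3)/6 = 1.2222.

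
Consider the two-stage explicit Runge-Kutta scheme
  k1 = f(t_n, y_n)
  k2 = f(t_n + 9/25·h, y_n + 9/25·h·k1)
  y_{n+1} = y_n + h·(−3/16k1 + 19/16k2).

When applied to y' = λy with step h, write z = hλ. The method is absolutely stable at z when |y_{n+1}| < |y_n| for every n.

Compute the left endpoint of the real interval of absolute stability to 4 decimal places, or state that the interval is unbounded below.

left endpoint -2.3392.

With y'=λy (z=hλ):
  k1=λy_n ⇒ h·k1=z·y_n;  k2=λ(1+9/25z)y_n ⇒ h·k2=z(1+9/25z)y_n
  y_{n+1}/y_n = 1 − 3/16z + 19/16z(1+9/25z) = 1 + z + 171/400z²
  so R(z) = 1 + z + 171/400z².

Boundary: |R(x)|=1, x<0.
x=-1.34: |R|=0.4276
R=1: x+171/400x²=0 ⇒ x=−400/171=-2.3392; min R=1−1/(4·171/400)=0.4152>−1
Confirm numerically:
  x=-2.245: |R|=0.90961 <1
  x=-1.456: |R|=0.45027 <1
  x=-1.019: |R|=0.42490 <1
  x=-2.564: |R|=1.24643 >1
  x=-2.513: |R|=1.18673 >1
So |R|<1 on (-2.3392, 0).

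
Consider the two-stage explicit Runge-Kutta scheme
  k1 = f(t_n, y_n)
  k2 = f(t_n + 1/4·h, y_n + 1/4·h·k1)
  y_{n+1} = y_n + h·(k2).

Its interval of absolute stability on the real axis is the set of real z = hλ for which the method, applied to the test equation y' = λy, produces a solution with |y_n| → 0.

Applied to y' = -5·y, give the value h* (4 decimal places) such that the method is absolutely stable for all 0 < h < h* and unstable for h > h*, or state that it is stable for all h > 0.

(-4.0000,0); λ=-5 ⇒ h* = (4)/5 = 0.8000.

On y'=λy, z=hλ:
  k1=λy_n ⇒ h·k1=z·y_n;  k2=λ(1+1/4z)y_n ⇒ h·k2=z(1+1/4z)y_n
  y_{n+1}/y_n = 1 + z(1+1/4z) = 1 + z + 1/4z²
  Hence R(z) = 1 + z + 1/4z².

Find x<0 with |R(x)|<1.
x=-0.31: |R|=0.7140
R=1: x+1/4x²=0 ⇒ x=−4=-4.0000; min R=1−1/(4·1/4)=0.0000>−1
Confirm numerically:
  x=-3.777: |R|=0.78943 <1
  x=-2.473: |R|=0.05593 <1
  x=-2.076: |R|=0.00144 <1
  x=-1.839: |R|=0.00648 <1
  x=-4.563: |R|=1.64224 >1
  x=-4.475: |R|=1.53141 >1
So |R|<1 on (-4.0000, 0).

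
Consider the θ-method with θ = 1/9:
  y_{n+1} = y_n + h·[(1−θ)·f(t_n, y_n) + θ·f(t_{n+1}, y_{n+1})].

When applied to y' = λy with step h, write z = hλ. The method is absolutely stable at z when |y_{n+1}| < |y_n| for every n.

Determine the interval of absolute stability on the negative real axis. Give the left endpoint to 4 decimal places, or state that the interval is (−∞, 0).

(-2.5714, 0).

On y'=λy, z=hλ:
  y_{n+1} = y_n + z·[8/9·y_n + 1/9·y_{n+1}] ⇒ (1 − 1/9z)y_{n+1} = (1 + 8/9z)y_n
  ⇒ R(z) = (1 + 8/9z)/(1 − 1/9z).

Boundary: |R(x)|=1, x<0.
x=-1.6: |R|=0.3585
R=−1: 1+8/9x = −1+1/9x ⇒ -7/9x=2 ⇒ x=2/(-7/9)=-2.5714
Confirm numerically:
  x=-2.090: |R|=0.69612 <1
  x=-1.955: |R|=0.60612 <1
  x=-1.360: |R|=0.18147 <1
  x=-2.999: |R|=1.24944 >1
  x=-2.927: |R|=1.20869 >1
  x=-2.681: |R|=1.06566 >1
Stable set (-2.5714, 0).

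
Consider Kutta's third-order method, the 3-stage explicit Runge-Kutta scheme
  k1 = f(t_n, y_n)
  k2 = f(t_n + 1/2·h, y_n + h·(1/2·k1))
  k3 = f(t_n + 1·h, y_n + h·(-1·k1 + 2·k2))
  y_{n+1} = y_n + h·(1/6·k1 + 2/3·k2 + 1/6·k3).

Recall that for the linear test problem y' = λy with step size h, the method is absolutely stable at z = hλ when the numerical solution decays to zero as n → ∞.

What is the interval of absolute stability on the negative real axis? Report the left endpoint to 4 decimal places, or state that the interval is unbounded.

Set f=λy, z=hλ:
  order 3, 3-stage ⇒ R(z)=1+z+z^2/2+z^3/6
  (e.g. R(-0.51)=0.59794, |R|=0.59794)

Boundary: |R(x)|=1, x<0.
x=-0.51: |R|=0.5979
|R(-2.88)|=1.7141 |R(-1.53)|=0.0435 |R(-0.66)|=0.5099
Bisect:
  x_lo=-3.0418 |R|=2.1062  x_hi=-0.1546 |R|=0.8568
  mid=-1.59816 |R|=0.00142 →hi
  mid=-2.31996 |R|=0.70994 →hi
  mid=-2.68086 |R|=1.29858 →lo
  mid=-2.50041 |R|=0.97983 →hi
  mid=-2.59064 |R|=1.13273 →lo
  mid=-2.54552 |R|=1.05471 →lo
  mid=-2.52297 |R|=1.01689 →lo
  mid=-2.51169 |R|=0.99826 →hi
  mid=-2.51733 |R|=1.00755 →lo
  ...
  [-2.51275,-2.51257] ⇒ x*=-2.5127
Interval (-2.5127, 0).

(-2.5127, 0).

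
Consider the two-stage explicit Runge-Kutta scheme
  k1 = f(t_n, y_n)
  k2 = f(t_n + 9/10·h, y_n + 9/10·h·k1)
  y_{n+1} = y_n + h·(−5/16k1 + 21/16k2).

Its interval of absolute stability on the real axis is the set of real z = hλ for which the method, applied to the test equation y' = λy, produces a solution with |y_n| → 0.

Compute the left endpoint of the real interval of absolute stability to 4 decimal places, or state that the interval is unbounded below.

With y'=λy (z=hλ):
  k1=λy_n ⇒ h·k1=z·y_n;  k2=λ(1+9/10z)y_n ⇒ h·k2=z(1+9/10z)y_n
  y_{n+1}/y_n = 1 − 5/16z + 21/16z(1+9/10z) = 1 + z + 189/160z²
  Hence R(z) = 1 + z + 189/160z².

Find x<0 with |R(x)|<1.
x=-0.37: |R|=0.7917
R=1: x+189/160x²=0 ⇒ x=−160/189=-0.8466; min R=1−1/(4·189/160)=0.7884>−1
Confirm numerically:
  x=-0.653: |R|=0.85070 <1
  x=-0.602: |R|=0.82609 <1
  x=-0.513: |R|=0.79787 <1
  x=-1.351: |R|=1.80502 >1
  x=-1.168: |R|=1.44349 >1
  x=-1.018: |R|=1.20616 >1
Interval (-0.8466, 0).

left endpoint -0.8466.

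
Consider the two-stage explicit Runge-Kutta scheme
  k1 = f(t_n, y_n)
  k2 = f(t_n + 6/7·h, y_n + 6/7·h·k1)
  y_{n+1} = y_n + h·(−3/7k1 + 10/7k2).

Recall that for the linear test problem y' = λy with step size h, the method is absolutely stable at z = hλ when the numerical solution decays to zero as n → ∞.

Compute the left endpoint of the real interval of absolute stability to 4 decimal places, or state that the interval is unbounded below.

left endpoint -0.8167.

On y'=λy, z=hλ:
  k1=λy_n ⇒ h·k1=z·y_n;  k2=λ(1+6/7z)y_n ⇒ h·k2=z(1+6/7z)y_n
  y_{n+1}/y_n = 1 − 3/7z + 10/7z(1+6/7z) = 1 + z + 60/49z²
  ⇒ R(z) = 1 + z + 60/49z².

Find x<0 with |R(x)|<1.
x=-0.61: |R|=0.8456
R=1: x+60/49x²=0 ⇒ x=−49/60=-0.8167; min R=1−1/(4·60/49)=0.7958>−1
Confirm numerically:
  x=-0.776: |R|=0.96136 <1
  x=-0.750: |R|=0.93878 <1
  x=-0.587: |R|=0.83492 <1
  x=-0.459: |R|=0.79898 <1
  x=-1.275: |R|=1.71556 >1
  x=-0.906: |R|=1.09911 >1
So |R|<1 on (-0.8167, 0).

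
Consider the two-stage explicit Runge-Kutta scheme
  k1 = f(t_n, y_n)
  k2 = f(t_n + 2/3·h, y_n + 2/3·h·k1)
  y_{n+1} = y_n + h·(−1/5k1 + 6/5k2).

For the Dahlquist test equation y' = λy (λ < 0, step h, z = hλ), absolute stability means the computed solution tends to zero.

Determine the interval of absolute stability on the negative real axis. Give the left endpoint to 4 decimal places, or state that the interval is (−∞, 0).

z∈(-1.2500,0).

With y'=λy (z=hλ):
  k1=λy_n ⇒ h·k1=z·y_n;  k2=λ(1+2/3z)y_n ⇒ h·k2=z(1+2/3z)y_n
  y_{n+1}/y_n = 1 − 1/5z + 6/5z(1+2/3z) = 1 + z + 4/5z²
  so R(z) = 1 + z + 4/5z².

Need |R(x)|<1, x<0.
x=-1.23: |R|=0.9803
R=1: x+4/5x²=0 ⇒ x=−5/4=-1.2500; min R=1−1/(4·4/5)=0.6875>−1
Confirm numerically:
  x=-1.202: |R|=0.95384 <1
  x=-0.861: |R|=0.73206 <1
  x=-0.690: |R|=0.69088 <1
  x=-1.572: |R|=1.40495 >1
  x=-1.553: |R|=1.37645 >1
So |R|<1 on (-1.2500, 0).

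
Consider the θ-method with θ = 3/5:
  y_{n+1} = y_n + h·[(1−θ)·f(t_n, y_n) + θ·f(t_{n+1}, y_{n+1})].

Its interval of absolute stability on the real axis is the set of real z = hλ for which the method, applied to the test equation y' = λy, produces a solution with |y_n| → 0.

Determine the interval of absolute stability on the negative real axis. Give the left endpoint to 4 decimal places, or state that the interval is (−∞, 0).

Set f=λy, z=hλ:
  y_{n+1} = y_n + z·[2/5·y_n + 3/5·y_{n+1}] ⇒ (1 − 3/5z)y_{n+1} = (1 + 2/5z)y_n
  Hence R(z) = (1 + 2/5z)/(1 − 3/5z).

Boundary: |R(x)|=1, x<0.
x=-1.61: |R|=0.1811
x=-2: |R|=0.0909
x=-10: |R|=0.4286
x=-100: |R|=0.6393
θ=3/5≥1/2 ⇒ |1+2/5x|<|1−3/5x| ∀x<0 ⇒ unbounded interval.

(−∞, 0) — no finite endpoint.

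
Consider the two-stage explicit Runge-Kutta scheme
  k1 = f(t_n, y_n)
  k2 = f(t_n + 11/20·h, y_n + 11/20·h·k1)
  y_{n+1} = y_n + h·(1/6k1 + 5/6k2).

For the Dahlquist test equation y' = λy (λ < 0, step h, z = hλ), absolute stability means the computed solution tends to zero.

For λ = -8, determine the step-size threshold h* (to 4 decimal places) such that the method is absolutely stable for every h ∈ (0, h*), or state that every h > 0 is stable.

With y'=λy (z=hλ):
  k1=λy_n ⇒ h·k1=z·y_n;  k2=λ(1+11/20z)y_n ⇒ h·k2=z(1+11/20z)y_n
  y_{n+1}/y_n = 1 + 1/6z + 5/6z(1+11/20z) = 1 + z + 11/24z²
  so R(z) = 1 + z + 11/24z².

Need |R(x)|<1, x<0.
x=-0.71: |R|=0.5210
R=1: x+11/24x²=0 ⇒ x=−24/11=-2.1818; min R=1−1/(4·11/24)=0.4545>−1
Confirm numerically:
  x=-2.028: |R|=0.85703 <1
  x=-1.706: |R|=0.62795 <1
  x=-1.572: |R|=0.56063 <1
  x=-0.920: |R|=0.46793 <1
  x=-2.435: |R|=1.28256 >1
  x=-2.258: |R|=1.07884 >1
  x=-2.236: |R|=1.05553 >1
Interval (-2.1818, 0).

(-2.1818,0); λ=-8 ⇒ h* = (24/11)/8 = 0.2727.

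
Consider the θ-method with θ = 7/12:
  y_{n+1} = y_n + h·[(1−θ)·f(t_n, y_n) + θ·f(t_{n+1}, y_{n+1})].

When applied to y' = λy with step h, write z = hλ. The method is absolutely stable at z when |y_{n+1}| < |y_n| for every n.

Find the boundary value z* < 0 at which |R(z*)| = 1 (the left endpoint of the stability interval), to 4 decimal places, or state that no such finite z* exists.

Set f=λy, z=hλ:
  y_{n+1} = y_n + z·[5/12·y_n + 7/12·y_{n+1}] ⇒ (1 − 7/12z)y_{n+1} = (1 + 5/12z)y_n
  so R(z) = (1 + 5/12z)/(1 − 7/12z).

Boundary: |R(x)|=1, x<0.
x=-0.92: |R|=0.4013
x=-2: |R|=0.0769
x=-10: |R|=0.4634
x=-100: |R|=0.6854
θ=7/12≥1/2 ⇒ |1+5/12x|<|1−7/12x| ∀x<0 ⇒ interval (−∞,0).

unbounded; (−∞, 0).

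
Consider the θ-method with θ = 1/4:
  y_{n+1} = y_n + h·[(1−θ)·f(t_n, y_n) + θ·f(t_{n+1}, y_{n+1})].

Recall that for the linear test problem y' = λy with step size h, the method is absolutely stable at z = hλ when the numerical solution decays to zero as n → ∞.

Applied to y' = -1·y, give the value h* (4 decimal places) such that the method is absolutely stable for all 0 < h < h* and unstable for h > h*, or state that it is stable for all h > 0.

With y'=λy (z=hλ):
  y_{n+1} = y_n + z·[3/4·y_n + 1/4·y_{n+1}] ⇒ (1 − 1/4z)y_{n+1} = (1 + 3/4z)y_n
  Hence R(z) = (1 + 3/4z)/(1 − 1/4z).

Solve |R(x)|<1 on ℝ⁻.
x=-0.97: |R|=0.2193
R=−1: 1+3/4x = −1+1/4x ⇒ -1/2x=2 ⇒ x=2/(-1/2)=-4.0000
Confirm numerically:
  x=-2.623: |R|=0.58418 <1
  x=-2.607: |R|=0.57833 <1
  x=-2.399: |R|=0.49961 <1
  x=-4.342: |R|=1.08199 >1
  x=-4.305: |R|=1.07345 >1
Interval (-4.0000, 0).

(-4.0000,0); λ=-1 ⇒ h* = (4)/1 = 4.0000.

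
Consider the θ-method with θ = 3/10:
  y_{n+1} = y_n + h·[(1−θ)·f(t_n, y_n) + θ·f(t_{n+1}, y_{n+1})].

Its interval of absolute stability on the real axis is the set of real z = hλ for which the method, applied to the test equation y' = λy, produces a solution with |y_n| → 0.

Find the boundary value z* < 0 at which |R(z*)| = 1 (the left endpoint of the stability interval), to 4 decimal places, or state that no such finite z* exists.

With y'=λy (z=hλ):
  y_{n+1} = y_n + z·[7/10·y_n + 3/10·y_{n+1}] ⇒ (1 − 3/10z)y_{n+1} = (1 + 7/10z)y_n
  R(z) = (1 + 7/10z)/(1 − 3/10z).

Solve |R(x)|<1 on ℝ⁻.
x=-1.67: |R|=0.1126
R=−1: 1+7/10x = −1+3/10x ⇒ -2/5x=2 ⇒ x=2/(-2/5)=-5.0000
Confirm numerically:
  x=-4.959: |R|=0.99341 <1
  x=-3.408: |R|=0.68513 <1
  x=-3.030: |R|=0.58722 <1
  x=-5.589: |R|=1.08802 >1
  x=-5.218: |R|=1.03399 >1
Interval (-5.0000, 0).

left endpoint -5.0000.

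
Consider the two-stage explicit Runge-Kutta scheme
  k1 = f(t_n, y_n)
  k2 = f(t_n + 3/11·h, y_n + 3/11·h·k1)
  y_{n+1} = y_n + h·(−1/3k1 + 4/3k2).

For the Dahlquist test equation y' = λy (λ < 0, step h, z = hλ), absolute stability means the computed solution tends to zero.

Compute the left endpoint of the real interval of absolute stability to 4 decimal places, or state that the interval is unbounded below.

On y'=λy, z=hλ:
  k1=λy_n ⇒ h·k1=z·y_n;  k2=λ(1+3/11z)y_n ⇒ h·k2=z(1+3/11z)y_n
  y_{n+1}/y_n = 1 − 1/3z + 4/3z(1+3/11z) = 1 + z + 4/11z²
  Hence R(z) = 1 + z + 4/11z².

Need |R(x)|<1, x<0.
x=-1.43: |R|=0.3136
R=1: x+4/11x²=0 ⇒ x=−11/4=-2.7500; min R=1−1/(4·4/11)=0.3125>−1
Confirm numerically:
  x=-2.107: |R|=0.50735 <1
  x=-1.778: |R|=0.37156 <1
  x=-1.481: |R|=0.31659 <1
  x=-1.340: |R|=0.31295 <1
  x=-3.047: |R|=1.32908 >1
  x=-2.996: |R|=1.26801 >1
  x=-2.784: |R|=1.03442 >1
So |R|<1 on (-2.7500, 0).

z* = -2.7500.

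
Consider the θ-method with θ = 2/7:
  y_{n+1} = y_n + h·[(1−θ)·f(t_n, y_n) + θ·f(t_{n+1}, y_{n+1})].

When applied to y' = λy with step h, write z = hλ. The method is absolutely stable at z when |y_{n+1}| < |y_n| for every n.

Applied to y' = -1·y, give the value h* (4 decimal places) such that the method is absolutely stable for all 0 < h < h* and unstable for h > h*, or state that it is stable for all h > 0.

(-4.6667,0); λ=-1 ⇒ h* = (14/3)/1 = 4.6667.

On y'=λy, z=hλ:
  y_{n+1} = y_n + z·[5/7·y_n + 2/7·y_{n+1}] ⇒ (1 − 2/7z)y_{n+1} = (1 + 5/7z)y_n
  so R(z) = (1 + 5/7z)/(1 − 2/7z).

Boundary: |R(x)|=1, x<0.
x=-1.49: |R|=0.0451
R=−1: 1+5/7x = −1+2/7x ⇒ -3/7x=2 ⇒ x=2/(-3/7)=-4.6667
Confirm numerically:
  x=-4.615: |R|=0.99045 <1
  x=-3.743: |R|=0.80871 <1
  x=-3.327: |R|=0.70565 <1
  x=-5.122: |R|=1.07922 >1
  x=-5.100: |R|=1.07558 >1
  x=-5.054: |R|=1.06792 >1
Stable set (-4.6667, 0).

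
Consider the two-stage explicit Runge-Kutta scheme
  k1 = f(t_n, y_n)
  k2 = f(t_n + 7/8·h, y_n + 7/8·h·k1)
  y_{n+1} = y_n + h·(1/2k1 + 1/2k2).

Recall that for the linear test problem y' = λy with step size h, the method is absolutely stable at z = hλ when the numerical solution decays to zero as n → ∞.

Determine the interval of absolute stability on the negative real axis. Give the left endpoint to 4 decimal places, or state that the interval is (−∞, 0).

Set f=λy, z=hλ:
  k1=λy_n ⇒ h·k1=z·y_n;  k2=λ(1+7/8z)y_n ⇒ h·k2=z(1+7/8z)y_n
  y_{n+1}/y_n = 1 + 1/2z + 1/2z(1+7/8z) = 1 + z + 7/16z²
  so R(z) = 1 + z + 7/16z².

Boundary: |R(x)|=1, x<0.
x=-1.53: |R|=0.4941
R=1: x+7/16x²=0 ⇒ x=−16/7=-2.2857; min R=1−1/(4·7/16)=0.4286>−1
Confirm numerically:
  x=-1.593: |R|=0.51722 <1
  x=-1.472: |R|=0.47597 <1
  x=-1.035: |R|=0.43366 <1
  x=-2.682: |R|=1.46499 >1
  x=-2.337: |R|=1.05244 >1
Stable set (-2.2857, 0).

(-2.2857, 0).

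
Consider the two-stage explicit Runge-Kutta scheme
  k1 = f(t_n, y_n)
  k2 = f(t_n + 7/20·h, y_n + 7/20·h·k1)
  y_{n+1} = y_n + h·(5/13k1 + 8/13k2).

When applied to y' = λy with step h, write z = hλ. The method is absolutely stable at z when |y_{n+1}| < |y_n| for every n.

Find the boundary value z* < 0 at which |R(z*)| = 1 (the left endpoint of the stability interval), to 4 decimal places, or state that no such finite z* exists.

Set f=λy, z=hλ:
  k1=λy_n ⇒ h·k1=z·y_n;  k2=λ(1+7/20z)y_n ⇒ h·k2=z(1+7/20z)y_n
  y_{n+1}/y_n = 1 + 5/13z + 8/13z(1+7/20z) = 1 + z + 14/65z²
  Hence R(z) = 1 + z + 14/65z².

Solve |R(x)|<1 on ℝ⁻.
x=-0.6: |R|=0.4775
R=1: x+14/65x²=0 ⇒ x=−65/14=-4.6429; min R=1−1/(4·14/65)=-0.1607>−1
Confirm numerically:
  x=-4.362: |R|=0.73613 <1
  x=-4.191: |R|=0.59212 <1
  x=-3.650: |R|=0.21946 <1
  x=-2.295: |R|=0.16056 <1
  x=-4.970: |R|=1.35019 >1
  x=-4.904: |R|=1.27583 >1
  x=-4.888: |R|=1.25809 >1
Stable set (-4.6429, 0).

left endpoint -4.6429.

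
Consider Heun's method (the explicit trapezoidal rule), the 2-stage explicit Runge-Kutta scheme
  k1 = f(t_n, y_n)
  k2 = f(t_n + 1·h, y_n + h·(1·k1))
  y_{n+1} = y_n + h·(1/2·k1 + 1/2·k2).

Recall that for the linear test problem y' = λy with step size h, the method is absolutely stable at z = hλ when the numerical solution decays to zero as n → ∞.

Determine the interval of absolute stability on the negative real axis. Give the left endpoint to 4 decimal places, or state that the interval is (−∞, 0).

z∈(-2.0000,0).

On y'=λy, z=hλ:
  order 2, 2-stage ⇒ R(z)=1+z+z^2/2
  (e.g. R(-0.37)=0.69845, |R|=0.69845)

Need |R(x)|<1, x<0.
x=-0.37: |R|=0.6985
|R(-1.89)|=0.8960 |R(-1.77)|=0.7964 |R(-1.23)|=0.5264
Bisect:
  x_lo=-2.5173 |R|=1.6510  x_hi=-0.3169 |R|=0.7333
  mid=-1.41708 |R|=0.58698 →hi
  mid=-1.96717 |R|=0.96771 →hi
  mid=-2.24222 |R|=1.27155 →lo
  mid=-2.10469 |R|=1.11018 →lo
  mid=-2.03593 |R|=1.03658 →lo
  mid=-2.00155 |R|=1.00155 →lo
  mid=-1.98436 |R|=0.98448 →hi
  mid=-1.99296 |R|=0.99298 →hi
  mid=-1.99726 |R|=0.99726 →hi
  ...
  [-2.00008,-1.99994] ⇒ x*=-2.0000
So |R|<1 on (-2.0000, 0).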